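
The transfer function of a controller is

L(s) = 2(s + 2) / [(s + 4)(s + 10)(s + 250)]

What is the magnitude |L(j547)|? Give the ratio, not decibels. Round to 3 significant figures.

6.08e-06

At s = jω = j547:
zero (s+2): 2 + j547 → |·| = √(2²+547²) = √299213 ≈ 547, ∠ = arctan(547/2) ≈ 89.79°
pole (s+4): 4 + j547 → |·| = √(4²+547²) = √299225 ≈ 547.01, ∠ = arctan(547/4) ≈ 89.58°
pole (s+10): 10 + j547 → |·| = √(10²+547²) = √299309 ≈ 547.09, ∠ = arctan(547/10) ≈ 88.95°
pole (s+250): 250 + j547 → |·| = √(250²+547²) = √361709 ≈ 601.42, ∠ = arctan(547/250) ≈ 65.44°
|L| = 2 · 547 / 1.7998e+08 ≈ 6.0785e-06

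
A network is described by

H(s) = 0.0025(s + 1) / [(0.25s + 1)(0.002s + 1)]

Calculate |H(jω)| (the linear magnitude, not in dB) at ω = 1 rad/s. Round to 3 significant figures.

0.00343

At ω = 1 rad/s:
zero (1 + j1·1) = 1 + j1 → |·| ≈ 1.4142, ∠ ≈ 45.00°
pole (1 + j1·0.25) = 1 + j0.25 → |·| ≈ 1.0308, ∠ ≈ 14.04°
pole (1 + j1·0.002) = 1 + j0.002 → |·| ≈ 1, ∠ ≈ 0.11°
|H| = 0.0025 · 1.4142 / (1.0308 · 1) ≈ 0.0034299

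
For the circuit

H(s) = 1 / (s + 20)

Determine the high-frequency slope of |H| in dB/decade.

-20 dB/decade

Each pole contributes −20 dB/decade at high frequency; each zero contributes +20 dB/decade.
Net: 0 zero(s) − 1 pole(s) → -20 dB/decade.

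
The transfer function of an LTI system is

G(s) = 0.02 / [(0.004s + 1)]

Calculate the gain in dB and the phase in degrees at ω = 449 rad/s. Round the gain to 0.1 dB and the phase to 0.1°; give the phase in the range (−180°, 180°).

At ω = 449 rad/s:
pole (1 + j449·0.004) = 1 + j1.796 → |·| ≈ 2.0556, ∠ ≈ 60.89°
|G| = 0.02 · 1 / (2.0556) ≈ 0.0097295
Gain = 20 log₁₀(0.0097295) ≈ -40.24 dB
∠G = (0°) − (60.89°) = -60.89°

-40.2 dB, -60.9°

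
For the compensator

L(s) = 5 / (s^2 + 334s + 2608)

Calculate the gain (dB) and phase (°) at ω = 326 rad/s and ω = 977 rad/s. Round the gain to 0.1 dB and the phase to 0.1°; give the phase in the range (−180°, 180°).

Substitute s = j326:
Numerator: 5 = 5 + j0
Denominator: (j326)^2 + 334(j326) + 2608 = -103668 + j108884
|N| = √(5² + 0²) ≈ 5, ∠N ≈ 0.00°
|D| = √(103668² + 108884²) ≈ 1.5034e+05, ∠D ≈ 133.59°
|L| = 5 / 1.5034e+05 ≈ 3.3258e-05
Gain = 20 log₁₀(3.3258e-05) ≈ -89.56 dB
∠L = 0.00° − 133.59° = -133.59°

Substitute s = j977:
Numerator: 5 = 5 + j0
Denominator: (j977)^2 + 334(j977) + 2608 = -951921 + j326318
|N| = √(5² + 0²) ≈ 5, ∠N ≈ 0.00°
|D| = √(951921² + 326318²) ≈ 1.0063e+06, ∠D ≈ 161.08°
|L| = 5 / 1.0063e+06 ≈ 4.9687e-06
Gain = 20 log₁₀(4.9687e-06) ≈ -106.08 dB
∠L = 0.00° − 161.08° = -161.08°

ω = 326: -89.6 dB, -133.6°; ω = 977: -106.1 dB, -161.1°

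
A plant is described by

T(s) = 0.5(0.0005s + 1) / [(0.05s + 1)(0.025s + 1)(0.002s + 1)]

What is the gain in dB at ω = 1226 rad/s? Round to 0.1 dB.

-78.6 dB

At ω = 1226 rad/s:
zero (1 + j1226·0.0005) = 1 + j0.613 → |·| ≈ 1.1729, ∠ ≈ 31.51°
pole (1 + j1226·0.05) = 1 + j61.3 → |·| ≈ 61.308, ∠ ≈ 89.07°
pole (1 + j1226·0.025) = 1 + j30.65 → |·| ≈ 30.666, ∠ ≈ 88.13°
pole (1 + j1226·0.002) = 1 + j2.452 → |·| ≈ 2.6481, ∠ ≈ 67.81°
|T| = 0.5 · 1.1729 / (61.308 · 30.666 · 2.6481) ≈ 0.00011779
Gain = 20 log₁₀(0.00011779) ≈ -78.58 dB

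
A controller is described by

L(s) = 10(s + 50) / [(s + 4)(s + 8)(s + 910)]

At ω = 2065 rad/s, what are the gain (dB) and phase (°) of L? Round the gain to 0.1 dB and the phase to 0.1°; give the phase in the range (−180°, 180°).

-113.4 dB, -157.3°

At s = jω = j2065:
zero (s+50): 50 + j2065 → |·| = √(50²+2065²) = √4266725 ≈ 2065.6, ∠ = arctan(2065/50) ≈ 88.61°
pole (s+4): 4 + j2065 → |·| = √(4²+2065²) = √4264241 ≈ 2065, ∠ = arctan(2065/4) ≈ 89.89°
pole (s+8): 8 + j2065 → |·| = √(8²+2065²) = √4264289 ≈ 2065, ∠ = arctan(2065/8) ≈ 89.78°
pole (s+910): 910 + j2065 → |·| = √(910²+2065²) = √5092325 ≈ 2256.6, ∠ = arctan(2065/910) ≈ 66.22°
|L| = 10 · 2065.6 / 9.6227e+09 ≈ 2.1466e-06
Gain = 20 log₁₀(2.1466e-06) ≈ -113.36 dB
∠L = 88.61° − 245.89° = -157.28°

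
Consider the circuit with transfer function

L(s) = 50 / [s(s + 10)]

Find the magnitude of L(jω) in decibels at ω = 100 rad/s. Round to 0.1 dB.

-46.1 dB

At s = jω = j100:
pole (s+10): 10 + j100 → |·| = √(10²+100²) = √10100 ≈ 100.5, ∠ = arctan(100/10) ≈ 84.29°
pole at origin: |s| = 100, ∠ = 90.00° (in denominator)
|L| = 50 / 10050 ≈ 0.0049751
Gain = 20 log₁₀(0.0049751) ≈ -46.06 dB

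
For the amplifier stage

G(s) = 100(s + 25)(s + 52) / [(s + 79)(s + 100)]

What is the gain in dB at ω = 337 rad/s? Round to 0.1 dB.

At s = jω = j337:
zero (s+25): 25 + j337 → |·| = √(25²+337²) = √114194 ≈ 337.93, ∠ = arctan(337/25) ≈ 85.76°
zero (s+52): 52 + j337 → |·| = √(52²+337²) = √116273 ≈ 340.99, ∠ = arctan(337/52) ≈ 81.23°
pole (s+79): 79 + j337 → |·| = √(79²+337²) = √119810 ≈ 346.14, ∠ = arctan(337/79) ≈ 76.81°
pole (s+100): 100 + j337 → |·| = √(100²+337²) = √123569 ≈ 351.52, ∠ = arctan(337/100) ≈ 73.47°
|G| = 100 · 1.1523e+05 / 1.2168e+05 ≈ 94.699
Gain = 20 log₁₀(94.699) ≈ 39.53 dB

39.5 dB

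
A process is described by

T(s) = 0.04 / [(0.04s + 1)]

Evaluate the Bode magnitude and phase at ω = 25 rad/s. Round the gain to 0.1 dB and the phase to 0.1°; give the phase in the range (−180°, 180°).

At ω = 25 rad/s:
pole (1 + j25·0.04) = 1 + j1 → |·| ≈ 1.4142, ∠ ≈ 45.00°
|T| = 0.04 · 1 / (1.4142) ≈ 0.028285
Gain = 20 log₁₀(0.028285) ≈ -30.97 dB
∠T = (0°) − (45.00°) = -45.00°

-31.0 dB, -45.0°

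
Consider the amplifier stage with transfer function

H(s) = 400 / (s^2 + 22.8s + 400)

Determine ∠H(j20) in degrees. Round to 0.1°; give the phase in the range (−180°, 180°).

-90.0°

At s = jω = j20:
quadratic: (j20)² + 22.8·j20 + 400 = 0 + j456 → |·| ≈ 456, ∠ ≈ 90.00°
∠H = 0.00° − 90.00° = -90.00°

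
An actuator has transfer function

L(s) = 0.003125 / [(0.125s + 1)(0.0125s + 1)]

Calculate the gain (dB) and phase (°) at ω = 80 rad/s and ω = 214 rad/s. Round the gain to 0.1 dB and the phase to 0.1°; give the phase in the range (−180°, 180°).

ω = 80: -73.2 dB, -129.3°; ω = 214: -87.8 dB, -157.4°

At ω = 80 rad/s:
pole (1 + j80·0.125) = 1 + j10 → |·| ≈ 10.05, ∠ ≈ 84.29°
pole (1 + j80·0.0125) = 1 + j1 → |·| ≈ 1.4142, ∠ ≈ 45.00°
|L| = 0.003125 · 1 / (10.05 · 1.4142) ≈ 0.00021987
Gain = 20 log₁₀(0.00021987) ≈ -73.16 dB
∠L = (0°) − (84.29° + 45.00°) = -129.29°

At ω = 214 rad/s:
pole (1 + j214·0.125) = 1 + j26.75 → |·| ≈ 26.769, ∠ ≈ 87.86°
pole (1 + j214·0.0125) = 1 + j2.675 → |·| ≈ 2.8558, ∠ ≈ 69.50°
|L| = 0.003125 · 1 / (26.769 · 2.8558) ≈ 4.0878e-05
Gain = 20 log₁₀(4.0878e-05) ≈ -87.77 dB
∠L = (0°) − (87.86° + 69.50°) = -157.36°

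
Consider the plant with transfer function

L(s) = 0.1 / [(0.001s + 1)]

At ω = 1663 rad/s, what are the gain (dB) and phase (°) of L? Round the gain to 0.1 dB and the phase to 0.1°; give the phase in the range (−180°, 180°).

At ω = 1663 rad/s:
pole (1 + j1663·0.001) = 1 + j1.663 → |·| ≈ 1.9405, ∠ ≈ 58.98°
|L| = 0.1 · 1 / (1.9405) ≈ 0.051533
Gain = 20 log₁₀(0.051533) ≈ -25.76 dB
∠L = (0°) − (58.98°) = -58.98°

-25.8 dB, -59.0°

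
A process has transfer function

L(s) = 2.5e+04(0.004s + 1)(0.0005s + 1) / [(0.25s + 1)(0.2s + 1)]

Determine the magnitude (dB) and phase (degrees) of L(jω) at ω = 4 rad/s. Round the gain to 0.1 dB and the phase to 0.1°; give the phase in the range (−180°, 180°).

82.8 dB, -82.6°

At ω = 4 rad/s:
zero (1 + j4·0.004) = 1 + j0.016 → |·| ≈ 1.0001, ∠ ≈ 0.92°
zero (1 + j4·0.0005) = 1 + j0.002 → |·| ≈ 1, ∠ ≈ 0.11°
pole (1 + j4·0.25) = 1 + j1 → |·| ≈ 1.4142, ∠ ≈ 45.00°
pole (1 + j4·0.2) = 1 + j0.8 → |·| ≈ 1.2806, ∠ ≈ 38.66°
|L| = 2.5e+04 · 1.0001 · 1 / (1.4142 · 1.2806) ≈ 13806
Gain = 20 log₁₀(13806) ≈ 82.80 dB
∠L = (0.92° + 0.11°) − (45.00° + 38.66°) = -82.63°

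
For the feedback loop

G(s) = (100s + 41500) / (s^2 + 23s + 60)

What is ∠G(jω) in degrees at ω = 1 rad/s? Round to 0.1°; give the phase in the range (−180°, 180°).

-21.2°

Substitute s = j1:
Numerator: 100(j1) + 41500 = 41500 + j100
Denominator: (j1)^2 + 23(j1) + 60 = 59 + j23
|N| = √(41500² + 100²) ≈ 41500, ∠N ≈ 0.14°
|D| = √(59² + 23²) ≈ 63.325, ∠D ≈ 21.30°
∠G = 0.14° − 21.30° = -21.16°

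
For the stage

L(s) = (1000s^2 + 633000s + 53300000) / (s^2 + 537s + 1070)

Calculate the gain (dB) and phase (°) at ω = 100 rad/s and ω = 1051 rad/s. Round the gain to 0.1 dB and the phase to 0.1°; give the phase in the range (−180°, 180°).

ω = 100: 63.0 dB, -43.8°; ω = 1051: 60.0 dB, -5.2°

Substitute s = j100:
Numerator: 1000(j100)^2 + 633000(j100) + 53300000 = 43300000 + j63300000
Denominator: (j100)^2 + 537(j100) + 1070 = -8930 + j53700
|N| = √(43300000² + 63300000²) ≈ 7.6693e+07, ∠N ≈ 55.63°
|D| = √(8930² + 53700²) ≈ 54437, ∠D ≈ 99.44°
|L| = 7.6693e+07 / 54437 ≈ 1408.8
Gain = 20 log₁₀(1408.8) ≈ 62.98 dB
∠L = 55.63° − 99.44° = -43.81°

Substitute s = j1051:
Numerator: 1000(j1051)^2 + 633000(j1051) + 53300000 = -1051301000 + j665283000
Denominator: (j1051)^2 + 537(j1051) + 1070 = -1103531 + j564387
|N| = √(1051301000² + 665283000²) ≈ 1.2441e+09, ∠N ≈ 147.67°
|D| = √(1103531² + 564387²) ≈ 1.2395e+06, ∠D ≈ 152.91°
|L| = 1.2441e+09 / 1.2395e+06 ≈ 1003.7
Gain = 20 log₁₀(1003.7) ≈ 60.03 dB
∠L = 147.67° − 152.91° = -5.24°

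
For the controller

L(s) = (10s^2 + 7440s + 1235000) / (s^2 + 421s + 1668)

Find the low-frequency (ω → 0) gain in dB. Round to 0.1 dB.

L(0) = 1235000 / 1668 ≈ 740.41
20 log₁₀(740.41) ≈ 57.39 dB

57.4 dB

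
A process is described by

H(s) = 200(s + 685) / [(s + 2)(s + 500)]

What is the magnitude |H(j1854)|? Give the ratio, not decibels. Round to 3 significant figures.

0.111

At s = jω = j1854:
zero (s+685): 685 + j1854 → |·| = √(685²+1854²) = √3906541 ≈ 1976.5, ∠ = arctan(1854/685) ≈ 69.72°
pole (s+2): 2 + j1854 → |·| = √(2²+1854²) = √3437320 ≈ 1854, ∠ = arctan(1854/2) ≈ 89.94°
pole (s+500): 500 + j1854 → |·| = √(500²+1854²) = √3687316 ≈ 1920.2, ∠ = arctan(1854/500) ≈ 74.91°
|H| = 200 · 1976.5 / 3.5601e+06 ≈ 0.11104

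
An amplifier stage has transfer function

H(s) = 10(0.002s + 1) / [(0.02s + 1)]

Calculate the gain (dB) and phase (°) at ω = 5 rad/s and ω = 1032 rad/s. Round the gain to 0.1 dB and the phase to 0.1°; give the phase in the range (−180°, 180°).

ω = 5: 20.0 dB, -5.1°; ω = 1032: 0.9 dB, -23.1°

At ω = 5 rad/s:
zero (1 + j5·0.002) = 1 + j0.01 → |·| ≈ 1, ∠ ≈ 0.57°
pole (1 + j5·0.02) = 1 + j0.1 → |·| ≈ 1.005, ∠ ≈ 5.71°
|H| = 10 · 1 / (1.005) ≈ 9.9502
Gain = 20 log₁₀(9.9502) ≈ 19.96 dB
∠H = (0.57°) − (5.71°) = -5.14°

At ω = 1032 rad/s:
zero (1 + j1032·0.002) = 1 + j2.064 → |·| ≈ 2.2935, ∠ ≈ 64.15°
pole (1 + j1032·0.02) = 1 + j20.64 → |·| ≈ 20.664, ∠ ≈ 87.23°
|H| = 10 · 2.2935 / (20.664) ≈ 1.1099
Gain = 20 log₁₀(1.1099) ≈ 0.91 dB
∠H = (64.15°) − (87.23°) = -23.08°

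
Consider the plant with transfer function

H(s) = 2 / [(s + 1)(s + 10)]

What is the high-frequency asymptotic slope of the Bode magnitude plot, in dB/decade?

Each pole contributes −20 dB/decade at high frequency; each zero contributes +20 dB/decade.
Net: 0 zero(s) − 2 pole(s) → -40 dB/decade.

-40 dB/decade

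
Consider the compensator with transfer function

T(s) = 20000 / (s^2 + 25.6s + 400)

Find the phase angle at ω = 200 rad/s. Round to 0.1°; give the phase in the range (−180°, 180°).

At s = jω = j200:
quadratic: (j200)² + 25.6·j200 + 400 = -39600 + j5120 → |·| ≈ 39930, ∠ ≈ 172.63°
∠T = 0.00° − 172.63° = -172.63°

-172.6°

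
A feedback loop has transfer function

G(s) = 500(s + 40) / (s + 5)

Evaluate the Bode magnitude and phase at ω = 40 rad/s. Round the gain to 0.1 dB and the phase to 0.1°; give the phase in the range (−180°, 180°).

At s = jω = j40:
zero (s+40): 40 + j40 → |·| = √(40²+40²) = √3200 ≈ 56.569, ∠ = arctan(40/40) ≈ 45.00°
pole (s+5): 5 + j40 → |·| = √(5²+40²) = √1625 ≈ 40.311, ∠ = arctan(40/5) ≈ 82.87°
|G| = 500 · 56.569 / 40.311 ≈ 701.66
Gain = 20 log₁₀(701.66) ≈ 56.92 dB
∠G = 45.00° − 82.87° = -37.87°

56.9 dB, -37.9°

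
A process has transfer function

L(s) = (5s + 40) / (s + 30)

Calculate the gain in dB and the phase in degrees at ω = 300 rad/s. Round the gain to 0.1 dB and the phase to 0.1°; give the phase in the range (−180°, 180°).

13.9 dB, 4.2°

Substitute s = j300:
Numerator: 5(j300) + 40 = 40 + j1500
Denominator: (j300) + 30 = 30 + j300
|N| = √(40² + 1500²) ≈ 1500.5, ∠N ≈ 88.47°
|D| = √(30² + 300²) ≈ 301.5, ∠D ≈ 84.29°
|L| = 1500.5 / 301.5 ≈ 4.9768
Gain = 20 log₁₀(4.9768) ≈ 13.94 dB
∠L = 88.47° − 84.29° = 4.18°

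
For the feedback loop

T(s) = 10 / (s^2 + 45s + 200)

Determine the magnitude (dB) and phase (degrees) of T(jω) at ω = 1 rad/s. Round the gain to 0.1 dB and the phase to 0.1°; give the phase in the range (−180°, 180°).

-26.2 dB, -12.7°

Substitute s = j1:
Numerator: 10 = 10 + j0
Denominator: (j1)^2 + 45(j1) + 200 = 199 + j45
|N| = √(10² + 0²) ≈ 10, ∠N ≈ 0.00°
|D| = √(199² + 45²) ≈ 204.02, ∠D ≈ 12.74°
|T| = 10 / 204.02 ≈ 0.049015
Gain = 20 log₁₀(0.049015) ≈ -26.19 dB
∠T = 0.00° − 12.74° = -12.74°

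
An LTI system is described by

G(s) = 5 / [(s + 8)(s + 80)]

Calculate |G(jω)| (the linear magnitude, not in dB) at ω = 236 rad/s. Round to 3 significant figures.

At s = jω = j236:
pole (s+8): 8 + j236 → |·| = √(8²+236²) = √55760 ≈ 236.14, ∠ = arctan(236/8) ≈ 88.06°
pole (s+80): 80 + j236 → |·| = √(80²+236²) = √62096 ≈ 249.19, ∠ = arctan(236/80) ≈ 71.27°
|G| = 5 / 58844 ≈ 8.497e-05

8.50e-05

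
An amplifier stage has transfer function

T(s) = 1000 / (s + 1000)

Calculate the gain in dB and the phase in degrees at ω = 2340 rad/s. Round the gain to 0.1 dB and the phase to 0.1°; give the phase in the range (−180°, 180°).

-8.1 dB, -66.9°

Substitute s = j2340:
Numerator: 1000 = 1000 + j0
Denominator: (j2340) + 1000 = 1000 + j2340
|N| = √(1000² + 0²) ≈ 1000, ∠N ≈ 0.00°
|D| = √(1000² + 2340²) ≈ 2544.7, ∠D ≈ 66.86°
|T| = 1000 / 2544.7 ≈ 0.39297
Gain = 20 log₁₀(0.39297) ≈ -8.11 dB
∠T = 0.00° − 66.86° = -66.86°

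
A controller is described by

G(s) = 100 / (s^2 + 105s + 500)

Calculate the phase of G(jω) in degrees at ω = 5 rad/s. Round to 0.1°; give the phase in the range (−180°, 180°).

Substitute s = j5:
Numerator: 100 = 100 + j0
Denominator: (j5)^2 + 105(j5) + 500 = 475 + j525
|N| = √(100² + 0²) ≈ 100, ∠N ≈ 0.00°
|D| = √(475² + 525²) ≈ 707.99, ∠D ≈ 47.86°
∠G = 0.00° − 47.86° = -47.86°

-47.9°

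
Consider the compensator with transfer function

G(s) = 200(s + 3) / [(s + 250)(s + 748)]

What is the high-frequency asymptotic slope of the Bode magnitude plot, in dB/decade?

-20 dB/decade

Each pole contributes −20 dB/decade at high frequency; each zero contributes +20 dB/decade.
Net: 1 zero(s) − 2 pole(s) → -20 dB/decade.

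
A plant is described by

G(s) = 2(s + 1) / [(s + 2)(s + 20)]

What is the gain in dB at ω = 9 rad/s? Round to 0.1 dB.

At s = jω = j9:
zero (s+1): 1 + j9 → |·| = √(1²+9²) = √82 ≈ 9.0554, ∠ = arctan(9/1) ≈ 83.66°
pole (s+2): 2 + j9 → |·| = √(2²+9²) = √85 ≈ 9.2195, ∠ = arctan(9/2) ≈ 77.47°
pole (s+20): 20 + j9 → |·| = √(20²+9²) = √481 ≈ 21.932, ∠ = arctan(9/20) ≈ 24.23°
|G| = 2 · 9.0554 / 202.2 ≈ 0.089569
Gain = 20 log₁₀(0.089569) ≈ -20.96 dB

-21.0 dB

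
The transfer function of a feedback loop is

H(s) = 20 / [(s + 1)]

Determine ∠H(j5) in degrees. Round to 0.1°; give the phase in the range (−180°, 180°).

-78.7°

At ω = 5 rad/s:
pole (1 + j5·1) = 1 + j5 → |·| ≈ 5.099, ∠ ≈ 78.69°
∠H = (0°) − (78.69°) = -78.69°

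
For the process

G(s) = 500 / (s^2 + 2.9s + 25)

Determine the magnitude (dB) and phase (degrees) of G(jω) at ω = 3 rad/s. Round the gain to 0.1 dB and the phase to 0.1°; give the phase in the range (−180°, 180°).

28.8 dB, -28.5°

At s = jω = j3:
quadratic: (j3)² + 2.9·j3 + 25 = 16 + j8.7 → |·| ≈ 18.212, ∠ ≈ 28.54°
|G| = 500 / 18.212 ≈ 27.454
Gain = 20 log₁₀(27.454) ≈ 28.77 dB
∠G = 0.00° − 28.54° = -28.54°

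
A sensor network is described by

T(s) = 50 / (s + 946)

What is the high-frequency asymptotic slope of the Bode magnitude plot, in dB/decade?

Each pole contributes −20 dB/decade at high frequency; each zero contributes +20 dB/decade.
Net: 0 zero(s) − 1 pole(s) → -20 dB/decade.

-20 dB/decade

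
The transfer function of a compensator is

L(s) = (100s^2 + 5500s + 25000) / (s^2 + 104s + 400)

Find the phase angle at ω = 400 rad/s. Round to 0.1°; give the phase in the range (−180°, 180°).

Substitute s = j400:
Numerator: 100(j400)^2 + 5500(j400) + 25000 = -15975000 + j2200000
Denominator: (j400)^2 + 104(j400) + 400 = -159600 + j41600
|N| = √(15975000² + 2200000²) ≈ 1.6126e+07, ∠N ≈ 172.16°
|D| = √(159600² + 41600²) ≈ 1.6493e+05, ∠D ≈ 165.39°
∠L = 172.16° − 165.39° = 6.77°

6.8°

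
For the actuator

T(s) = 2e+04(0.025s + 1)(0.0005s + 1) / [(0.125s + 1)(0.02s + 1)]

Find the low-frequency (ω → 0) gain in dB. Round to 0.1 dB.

86.0 dB

T(0) = 2e+04 · 1 / 1 = 20000
20 log₁₀(20000) ≈ 86.02 dB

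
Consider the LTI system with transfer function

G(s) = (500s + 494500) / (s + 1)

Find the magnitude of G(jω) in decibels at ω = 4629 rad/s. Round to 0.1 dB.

54.2 dB

Substitute s = j4629:
Numerator: 500(j4629) + 494500 = 494500 + j2314500
Denominator: (j4629) + 1 = 1 + j4629
|N| = √(494500² + 2314500²) ≈ 2.3667e+06, ∠N ≈ 77.94°
|D| = √(1² + 4629²) ≈ 4629, ∠D ≈ 89.99°
|G| = 2.3667e+06 / 4629 ≈ 511.28
Gain = 20 log₁₀(511.28) ≈ 54.17 dB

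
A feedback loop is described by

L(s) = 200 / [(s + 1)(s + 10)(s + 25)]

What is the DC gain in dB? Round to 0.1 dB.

-1.9 dB

L(0) = 200 / (1·10·25) = 0.8
20 log₁₀(0.8) ≈ -1.94 dB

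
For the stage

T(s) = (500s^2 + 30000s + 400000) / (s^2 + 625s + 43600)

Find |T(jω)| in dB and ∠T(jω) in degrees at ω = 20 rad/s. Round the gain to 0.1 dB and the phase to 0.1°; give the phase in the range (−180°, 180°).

Substitute s = j20:
Numerator: 500(j20)^2 + 30000(j20) + 400000 = 200000 + j600000
Denominator: (j20)^2 + 625(j20) + 43600 = 43200 + j12500
|N| = √(200000² + 600000²) ≈ 6.3246e+05, ∠N ≈ 71.57°
|D| = √(43200² + 12500²) ≈ 44972, ∠D ≈ 16.14°
|T| = 6.3246e+05 / 44972 ≈ 14.063
Gain = 20 log₁₀(14.063) ≈ 22.96 dB
∠T = 71.57° − 16.14° = 55.43°

23.0 dB, 55.4°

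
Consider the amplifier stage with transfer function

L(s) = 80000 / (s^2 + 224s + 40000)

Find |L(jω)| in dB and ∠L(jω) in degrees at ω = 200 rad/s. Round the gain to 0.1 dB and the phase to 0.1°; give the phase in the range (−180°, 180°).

At s = jω = j200:
quadratic: (j200)² + 224·j200 + 40000 = 0 + j44800 → |·| ≈ 44800, ∠ ≈ 90.00°
|L| = 80000 / 44800 ≈ 1.7857
Gain = 20 log₁₀(1.7857) ≈ 5.04 dB
∠L = 0.00° − 90.00° = -90.00°

5.0 dB, -90.0°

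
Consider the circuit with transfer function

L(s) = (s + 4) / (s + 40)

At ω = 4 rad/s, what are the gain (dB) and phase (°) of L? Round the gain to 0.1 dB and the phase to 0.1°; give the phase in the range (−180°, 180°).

-17.0 dB, 39.3°

Substitute s = j4:
Numerator: (j4) + 4 = 4 + j4
Denominator: (j4) + 40 = 40 + j4
|N| = √(4² + 4²) ≈ 5.6569, ∠N ≈ 45.00°
|D| = √(40² + 4²) ≈ 40.2, ∠D ≈ 5.71°
|L| = 5.6569 / 40.2 ≈ 0.14072
Gain = 20 log₁₀(0.14072) ≈ -17.03 dB
∠L = 45.00° − 5.71° = 39.29°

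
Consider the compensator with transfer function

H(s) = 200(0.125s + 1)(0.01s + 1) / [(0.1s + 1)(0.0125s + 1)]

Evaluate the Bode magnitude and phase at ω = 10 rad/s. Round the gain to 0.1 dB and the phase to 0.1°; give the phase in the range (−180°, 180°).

47.1 dB, 4.9°

At ω = 10 rad/s:
zero (1 + j10·0.125) = 1 + j1.25 → |·| ≈ 1.6008, ∠ ≈ 51.34°
zero (1 + j10·0.01) = 1 + j0.1 → |·| ≈ 1.005, ∠ ≈ 5.71°
pole (1 + j10·0.1) = 1 + j1 → |·| ≈ 1.4142, ∠ ≈ 45.00°
pole (1 + j10·0.0125) = 1 + j0.125 → |·| ≈ 1.0078, ∠ ≈ 7.13°
|H| = 200 · 1.6008 · 1.005 / (1.4142 · 1.0078) ≈ 225.76
Gain = 20 log₁₀(225.76) ≈ 47.07 dB
∠H = (51.34° + 5.71°) − (45.00° + 7.13°) = 4.92°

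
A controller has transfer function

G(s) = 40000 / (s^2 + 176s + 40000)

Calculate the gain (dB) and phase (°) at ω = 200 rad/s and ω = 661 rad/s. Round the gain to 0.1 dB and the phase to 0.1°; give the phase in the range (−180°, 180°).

ω = 200: 1.1 dB, -90.0°; ω = 661: -20.3 dB, -163.7°

At s = jω = j200:
quadratic: (j200)² + 176·j200 + 40000 = 0 + j35200 → |·| ≈ 35200, ∠ ≈ 90.00°
|G| = 40000 / 35200 ≈ 1.1364
Gain = 20 log₁₀(1.1364) ≈ 1.11 dB
∠G = 0.00° − 90.00° = -90.00°

At s = jω = j661:
quadratic: (j661)² + 176·j661 + 40000 = -396921 + j116336 → |·| ≈ 4.1362e+05, ∠ ≈ 163.66°
|G| = 40000 / 4.1362e+05 ≈ 0.096707
Gain = 20 log₁₀(0.096707) ≈ -20.29 dB
∠G = 0.00° − 163.66° = -163.66°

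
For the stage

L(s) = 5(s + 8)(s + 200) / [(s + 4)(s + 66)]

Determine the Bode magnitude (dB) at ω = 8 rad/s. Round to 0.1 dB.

25.6 dB

At s = jω = j8:
zero (s+8): 8 + j8 → |·| = √(8²+8²) = √128 ≈ 11.314, ∠ = arctan(8/8) ≈ 45.00°
zero (s+200): 200 + j8 → |·| = √(200²+8²) = √40064 ≈ 200.16, ∠ = arctan(8/200) ≈ 2.29°
pole (s+4): 4 + j8 → |·| = √(4²+8²) = √80 ≈ 8.9443, ∠ = arctan(8/4) ≈ 63.43°
pole (s+66): 66 + j8 → |·| = √(66²+8²) = √4420 ≈ 66.483, ∠ = arctan(8/66) ≈ 6.91°
|L| = 5 · 2264.6 / 594.64 ≈ 19.042
Gain = 20 log₁₀(19.042) ≈ 25.59 dB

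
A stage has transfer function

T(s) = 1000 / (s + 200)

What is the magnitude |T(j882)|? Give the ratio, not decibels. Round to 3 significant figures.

1.11

Substitute s = j882:
Numerator: 1000 = 1000 + j0
Denominator: (j882) + 200 = 200 + j882
|N| = √(1000² + 0²) ≈ 1000, ∠N ≈ 0.00°
|D| = √(200² + 882²) ≈ 904.39, ∠D ≈ 77.22°
|T| = 1000 / 904.39 ≈ 1.1057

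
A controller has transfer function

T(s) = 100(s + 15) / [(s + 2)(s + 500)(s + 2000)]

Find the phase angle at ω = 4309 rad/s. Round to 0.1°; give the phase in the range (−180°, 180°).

-148.7°

At s = jω = j4309:
zero (s+15): 15 + j4309 → |·| = √(15²+4309²) = √18567706 ≈ 4309, ∠ = arctan(4309/15) ≈ 89.80°
pole (s+2): 2 + j4309 → |·| = √(2²+4309²) = √18567485 ≈ 4309, ∠ = arctan(4309/2) ≈ 89.97°
pole (s+500): 500 + j4309 → |·| = √(500²+4309²) = √18817481 ≈ 4337.9, ∠ = arctan(4309/500) ≈ 83.38°
pole (s+2000): 2000 + j4309 → |·| = √(2000²+4309²) = √22567481 ≈ 4750.5, ∠ = arctan(4309/2000) ≈ 65.10°
∠T = 89.80° − 238.45° = -148.65°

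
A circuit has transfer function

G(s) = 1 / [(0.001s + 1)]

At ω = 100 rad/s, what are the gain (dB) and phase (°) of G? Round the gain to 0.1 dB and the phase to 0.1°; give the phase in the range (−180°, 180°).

-0.0 dB, -5.7°

At ω = 100 rad/s:
pole (1 + j100·0.001) = 1 + j0.1 → |·| ≈ 1.005, ∠ ≈ 5.71°
|G| = 1 · 1 / (1.005) ≈ 0.99502
Gain = 20 log₁₀(0.99502) ≈ -0.04 dB
∠G = (0°) − (5.71°) = -5.71°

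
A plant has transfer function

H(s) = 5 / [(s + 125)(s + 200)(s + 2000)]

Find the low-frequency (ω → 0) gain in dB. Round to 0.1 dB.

-140.0 dB

H(0) = 5 / (125·200·2000) ≈ 1e-07
20 log₁₀(1e-07) ≈ -140.00 dB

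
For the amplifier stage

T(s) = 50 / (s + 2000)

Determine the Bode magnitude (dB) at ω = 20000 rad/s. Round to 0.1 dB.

Substitute s = j20000:
Numerator: 50 = 50 + j0
Denominator: (j20000) + 2000 = 2000 + j20000
|N| = √(50² + 0²) ≈ 50, ∠N ≈ 0.00°
|D| = √(2000² + 20000²) ≈ 20100, ∠D ≈ 84.29°
|T| = 50 / 20100 ≈ 0.0024876
Gain = 20 log₁₀(0.0024876) ≈ -52.08 dB

-52.1 dB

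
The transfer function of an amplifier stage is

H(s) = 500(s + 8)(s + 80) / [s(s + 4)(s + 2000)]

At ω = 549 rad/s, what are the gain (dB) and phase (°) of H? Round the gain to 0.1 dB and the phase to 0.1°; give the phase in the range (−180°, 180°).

-12.3 dB, -24.1°

At s = jω = j549:
zero (s+8): 8 + j549 → |·| = √(8²+549²) = √301465 ≈ 549.06, ∠ = arctan(549/8) ≈ 89.17°
zero (s+80): 80 + j549 → |·| = √(80²+549²) = √307801 ≈ 554.8, ∠ = arctan(549/80) ≈ 81.71°
pole (s+4): 4 + j549 → |·| = √(4²+549²) = √301417 ≈ 549.01, ∠ = arctan(549/4) ≈ 89.58°
pole (s+2000): 2000 + j549 → |·| = √(2000²+549²) = √4301401 ≈ 2074, ∠ = arctan(549/2000) ≈ 15.35°
pole at origin: |s| = 549, ∠ = 90.00° (in denominator)
|H| = 500 · 3.0462e+05 / 6.2512e+08 ≈ 0.24365
Gain = 20 log₁₀(0.24365) ≈ -12.26 dB
∠H = 170.88° − 194.93° = -24.05°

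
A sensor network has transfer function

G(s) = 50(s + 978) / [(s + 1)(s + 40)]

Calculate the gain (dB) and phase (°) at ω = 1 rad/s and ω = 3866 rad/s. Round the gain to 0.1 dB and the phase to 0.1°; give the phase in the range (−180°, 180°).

ω = 1: 58.7 dB, -46.4°; ω = 3866: -37.5 dB, -103.6°

At s = jω = j1:
zero (s+978): 978 + j1 → |·| = √(978²+1²) = √956485 ≈ 978, ∠ = arctan(1/978) ≈ 0.06°
pole (s+1): 1 + j1 → |·| = √(1²+1²) = √2 ≈ 1.4142, ∠ = arctan(1/1) ≈ 45.00°
pole (s+40): 40 + j1 → |·| = √(40²+1²) = √1601 ≈ 40.012, ∠ = arctan(1/40) ≈ 1.43°
|G| = 50 · 978 / 56.585 ≈ 864.19
Gain = 20 log₁₀(864.19) ≈ 58.73 dB
∠G = 0.06° − 46.43° = -46.37°

At s = jω = j3866:
zero (s+978): 978 + j3866 → |·| = √(978²+3866²) = √15902440 ≈ 3987.8, ∠ = arctan(3866/978) ≈ 75.80°
pole (s+1): 1 + j3866 → |·| = √(1²+3866²) = √14945957 ≈ 3866, ∠ = arctan(3866/1) ≈ 89.99°
pole (s+40): 40 + j3866 → |·| = √(40²+3866²) = √14947556 ≈ 3866.2, ∠ = arctan(3866/40) ≈ 89.41°
|G| = 50 · 3987.8 / 1.4947e+07 ≈ 0.01334
Gain = 20 log₁₀(0.01334) ≈ -37.50 dB
∠G = 75.80° − 179.40° = -103.60°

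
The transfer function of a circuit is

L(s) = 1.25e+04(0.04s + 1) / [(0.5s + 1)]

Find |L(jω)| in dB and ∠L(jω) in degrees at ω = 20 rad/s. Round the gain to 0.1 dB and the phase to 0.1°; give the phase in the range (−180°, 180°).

At ω = 20 rad/s:
zero (1 + j20·0.04) = 1 + j0.8 → |·| ≈ 1.2806, ∠ ≈ 38.66°
pole (1 + j20·0.5) = 1 + j10 → |·| ≈ 10.05, ∠ ≈ 84.29°
|L| = 1.25e+04 · 1.2806 / (10.05) ≈ 1592.8
Gain = 20 log₁₀(1592.8) ≈ 64.04 dB
∠L = (38.66°) − (84.29°) = -45.63°

64.0 dB, -45.6°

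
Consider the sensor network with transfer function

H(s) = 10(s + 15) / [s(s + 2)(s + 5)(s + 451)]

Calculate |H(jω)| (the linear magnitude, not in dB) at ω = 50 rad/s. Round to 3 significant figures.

9.15e-06

At s = jω = j50:
zero (s+15): 15 + j50 → |·| = √(15²+50²) = √2725 ≈ 52.202, ∠ = arctan(50/15) ≈ 73.30°
pole (s+2): 2 + j50 → |·| = √(2²+50²) = √2504 ≈ 50.04, ∠ = arctan(50/2) ≈ 87.71°
pole (s+5): 5 + j50 → |·| = √(5²+50²) = √2525 ≈ 50.249, ∠ = arctan(50/5) ≈ 84.29°
pole (s+451): 451 + j50 → |·| = √(451²+50²) = √205901 ≈ 453.76, ∠ = arctan(50/451) ≈ 6.33°
pole at origin: |s| = 50, ∠ = 90.00° (in denominator)
|H| = 10 · 52.202 / 5.7048e+07 ≈ 9.1505e-06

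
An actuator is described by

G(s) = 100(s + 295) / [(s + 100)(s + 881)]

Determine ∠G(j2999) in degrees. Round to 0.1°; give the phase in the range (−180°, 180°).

-77.3°

At s = jω = j2999:
zero (s+295): 295 + j2999 → |·| = √(295²+2999²) = √9081026 ≈ 3013.5, ∠ = arctan(2999/295) ≈ 84.38°
pole (s+100): 100 + j2999 → |·| = √(100²+2999²) = √9004001 ≈ 3000.7, ∠ = arctan(2999/100) ≈ 88.09°
pole (s+881): 881 + j2999 → |·| = √(881²+2999²) = √9770162 ≈ 3125.7, ∠ = arctan(2999/881) ≈ 73.63°
∠G = 84.38° − 161.72° = -77.34°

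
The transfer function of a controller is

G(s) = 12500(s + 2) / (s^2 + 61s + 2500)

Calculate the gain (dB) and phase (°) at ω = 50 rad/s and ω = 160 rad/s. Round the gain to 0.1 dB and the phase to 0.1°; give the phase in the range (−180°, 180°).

At s = jω = j50:
zero (s+2): 2 + j50 → |·| = √(2²+50²) = √2504 ≈ 50.04, ∠ = arctan(50/2) ≈ 87.71°
quadratic: (j50)² + 61·j50 + 2500 = 0 + j3050 → |·| ≈ 3050, ∠ ≈ 90.00°
|G| = 12500 · 50.04 / 3050 ≈ 205.08
Gain = 20 log₁₀(205.08) ≈ 46.24 dB
∠G = 87.71° − 90.00° = -2.29°

At s = jω = j160:
zero (s+2): 2 + j160 → |·| = √(2²+160²) = √25604 ≈ 160.01, ∠ = arctan(160/2) ≈ 89.28°
quadratic: (j160)² + 61·j160 + 2500 = -23100 + j9760 → |·| ≈ 25077, ∠ ≈ 157.10°
|G| = 12500 · 160.01 / 25077 ≈ 79.759
Gain = 20 log₁₀(79.759) ≈ 38.04 dB
∠G = 89.28° − 157.10° = -67.82°

ω = 50: 46.2 dB, -2.3°; ω = 160: 38.0 dB, -67.8°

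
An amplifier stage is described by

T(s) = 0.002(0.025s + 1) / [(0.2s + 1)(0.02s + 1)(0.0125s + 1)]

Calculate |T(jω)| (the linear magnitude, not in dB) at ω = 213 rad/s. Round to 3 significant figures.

At ω = 213 rad/s:
zero (1 + j213·0.025) = 1 + j5.325 → |·| ≈ 5.4181, ∠ ≈ 79.36°
pole (1 + j213·0.2) = 1 + j42.6 → |·| ≈ 42.612, ∠ ≈ 88.66°
pole (1 + j213·0.02) = 1 + j4.26 → |·| ≈ 4.3758, ∠ ≈ 76.79°
pole (1 + j213·0.0125) = 1 + j2.6625 → |·| ≈ 2.8441, ∠ ≈ 69.41°
|T| = 0.002 · 5.4181 / (42.612 · 4.3758 · 2.8441) ≈ 2.0434e-05

2.04e-05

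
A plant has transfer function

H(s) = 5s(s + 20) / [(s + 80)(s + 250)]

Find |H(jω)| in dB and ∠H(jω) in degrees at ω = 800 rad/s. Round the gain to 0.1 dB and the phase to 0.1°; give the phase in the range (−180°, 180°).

13.5 dB, 21.6°

At s = jω = j800:
zero (s+20): 20 + j800 → |·| = √(20²+800²) = √640400 ≈ 800.25, ∠ = arctan(800/20) ≈ 88.57°
zero at origin: s = j800 → |·| = 800, ∠ = 90.00°
pole (s+80): 80 + j800 → |·| = √(80²+800²) = √646400 ≈ 803.99, ∠ = arctan(800/80) ≈ 84.29°
pole (s+250): 250 + j800 → |·| = √(250²+800²) = √702500 ≈ 838.15, ∠ = arctan(800/250) ≈ 72.65°
|H| = 5 · 6.402e+05 / 6.7386e+05 ≈ 4.7502
Gain = 20 log₁₀(4.7502) ≈ 13.53 dB
∠H = 178.57° − 156.94° = 21.63°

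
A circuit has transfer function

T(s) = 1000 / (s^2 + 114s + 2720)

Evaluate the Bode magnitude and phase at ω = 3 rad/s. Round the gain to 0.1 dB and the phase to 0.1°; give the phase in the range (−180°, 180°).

-8.7 dB, -7.2°

Substitute s = j3:
Numerator: 1000 = 1000 + j0
Denominator: (j3)^2 + 114(j3) + 2720 = 2711 + j342
|N| = √(1000² + 0²) ≈ 1000, ∠N ≈ 0.00°
|D| = √(2711² + 342²) ≈ 2732.5, ∠D ≈ 7.19°
|T| = 1000 / 2732.5 ≈ 0.36597
Gain = 20 log₁₀(0.36597) ≈ -8.73 dB
∠T = 0.00° − 7.19° = -7.19°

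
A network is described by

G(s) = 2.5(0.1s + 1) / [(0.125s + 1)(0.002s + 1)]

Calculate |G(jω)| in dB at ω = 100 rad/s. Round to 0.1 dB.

5.9 dB

At ω = 100 rad/s:
zero (1 + j100·0.1) = 1 + j10 → |·| ≈ 10.05, ∠ ≈ 84.29°
pole (1 + j100·0.125) = 1 + j12.5 → |·| ≈ 12.54, ∠ ≈ 85.43°
pole (1 + j100·0.002) = 1 + j0.2 → |·| ≈ 1.0198, ∠ ≈ 11.31°
|G| = 2.5 · 10.05 / (12.54 · 1.0198) ≈ 1.9647
Gain = 20 log₁₀(1.9647) ≈ 5.87 dB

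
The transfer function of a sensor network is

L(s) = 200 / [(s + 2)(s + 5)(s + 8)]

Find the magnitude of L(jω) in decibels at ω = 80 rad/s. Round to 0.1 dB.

-68.2 dB

At s = jω = j80:
pole (s+2): 2 + j80 → |·| = √(2²+80²) = √6404 ≈ 80.025, ∠ = arctan(80/2) ≈ 88.57°
pole (s+5): 5 + j80 → |·| = √(5²+80²) = √6425 ≈ 80.156, ∠ = arctan(80/5) ≈ 86.42°
pole (s+8): 8 + j80 → |·| = √(8²+80²) = √6464 ≈ 80.399, ∠ = arctan(80/8) ≈ 84.29°
|L| = 200 / 5.1572e+05 ≈ 0.00038781
Gain = 20 log₁₀(0.00038781) ≈ -68.23 dB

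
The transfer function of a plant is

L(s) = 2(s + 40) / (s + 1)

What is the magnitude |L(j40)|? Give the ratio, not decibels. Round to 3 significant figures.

2.83

At s = jω = j40:
zero (s+40): 40 + j40 → |·| = √(40²+40²) = √3200 ≈ 56.569, ∠ = arctan(40/40) ≈ 45.00°
pole (s+1): 1 + j40 → |·| = √(1²+40²) = √1601 ≈ 40.012, ∠ = arctan(40/1) ≈ 88.57°
|L| = 2 · 56.569 / 40.012 ≈ 2.8276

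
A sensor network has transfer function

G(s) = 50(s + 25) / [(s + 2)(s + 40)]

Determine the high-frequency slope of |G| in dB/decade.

-20 dB/decade

Each pole contributes −20 dB/decade at high frequency; each zero contributes +20 dB/decade.
Net: 1 zero(s) − 2 pole(s) → -20 dB/decade.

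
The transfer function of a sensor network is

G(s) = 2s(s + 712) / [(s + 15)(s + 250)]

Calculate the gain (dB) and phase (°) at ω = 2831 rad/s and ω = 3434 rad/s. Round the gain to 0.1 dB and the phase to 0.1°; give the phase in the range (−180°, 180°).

At s = jω = j2831:
zero (s+712): 712 + j2831 → |·| = √(712²+2831²) = √8521505 ≈ 2919.2, ∠ = arctan(2831/712) ≈ 75.88°
zero at origin: s = j2831 → |·| = 2831, ∠ = 90.00°
pole (s+15): 15 + j2831 → |·| = √(15²+2831²) = √8014786 ≈ 2831, ∠ = arctan(2831/15) ≈ 89.70°
pole (s+250): 250 + j2831 → |·| = √(250²+2831²) = √8077061 ≈ 2842, ∠ = arctan(2831/250) ≈ 84.95°
|G| = 2 · 8.2643e+06 / 8.0457e+06 ≈ 2.0543
Gain = 20 log₁₀(2.0543) ≈ 6.25 dB
∠G = 165.88° − 174.65° = -8.77°

At s = jω = j3434:
zero (s+712): 712 + j3434 → |·| = √(712²+3434²) = √12299300 ≈ 3507, ∠ = arctan(3434/712) ≈ 78.29°
zero at origin: s = j3434 → |·| = 3434, ∠ = 90.00°
pole (s+15): 15 + j3434 → |·| = √(15²+3434²) = √11792581 ≈ 3434, ∠ = arctan(3434/15) ≈ 89.75°
pole (s+250): 250 + j3434 → |·| = √(250²+3434²) = √11854856 ≈ 3443.1, ∠ = arctan(3434/250) ≈ 85.84°
|G| = 2 · 1.2043e+07 / 1.1824e+07 ≈ 2.037
Gain = 20 log₁₀(2.037) ≈ 6.18 dB
∠G = 168.29° − 175.59° = -7.30°

ω = 2831: 6.3 dB, -8.8°; ω = 3434: 6.2 dB, -7.3°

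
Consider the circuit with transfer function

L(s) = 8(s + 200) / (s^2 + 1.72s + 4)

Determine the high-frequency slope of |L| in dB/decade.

-20 dB/decade

Each pole contributes −20 dB/decade at high frequency; each zero contributes +20 dB/decade.
Net: 1 zero(s) − 2 pole(s) → -20 dB/decade.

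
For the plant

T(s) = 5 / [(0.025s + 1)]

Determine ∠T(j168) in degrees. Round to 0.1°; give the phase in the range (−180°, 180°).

At ω = 168 rad/s:
pole (1 + j168·0.025) = 1 + j4.2 → |·| ≈ 4.3174, ∠ ≈ 76.61°
∠T = (0°) − (76.61°) = -76.61°

-76.6°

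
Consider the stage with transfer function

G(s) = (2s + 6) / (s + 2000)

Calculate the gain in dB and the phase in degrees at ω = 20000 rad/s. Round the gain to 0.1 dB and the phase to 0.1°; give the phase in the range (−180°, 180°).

Substitute s = j20000:
Numerator: 2(j20000) + 6 = 6 + j40000
Denominator: (j20000) + 2000 = 2000 + j20000
|N| = √(6² + 40000²) ≈ 40000, ∠N ≈ 89.99°
|D| = √(2000² + 20000²) ≈ 20100, ∠D ≈ 84.29°
|G| = 40000 / 20100 ≈ 1.99
Gain = 20 log₁₀(1.99) ≈ 5.98 dB
∠G = 89.99° − 84.29° = 5.70°

6.0 dB, 5.7°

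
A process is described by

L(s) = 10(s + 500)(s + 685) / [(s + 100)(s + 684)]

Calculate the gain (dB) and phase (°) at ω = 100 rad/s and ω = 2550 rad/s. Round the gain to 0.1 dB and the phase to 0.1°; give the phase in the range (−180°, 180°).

ω = 100: 31.2 dB, -33.7°; ω = 2550: 20.2 dB, -8.9°

At s = jω = j100:
zero (s+500): 500 + j100 → |·| = √(500²+100²) = √260000 ≈ 509.9, ∠ = arctan(100/500) ≈ 11.31°
zero (s+685): 685 + j100 → |·| = √(685²+100²) = √479225 ≈ 692.26, ∠ = arctan(100/685) ≈ 8.31°
pole (s+100): 100 + j100 → |·| = √(100²+100²) = √20000 ≈ 141.42, ∠ = arctan(100/100) ≈ 45.00°
pole (s+684): 684 + j100 → |·| = √(684²+100²) = √477856 ≈ 691.27, ∠ = arctan(100/684) ≈ 8.32°
|L| = 10 · 3.5298e+05 / 97759 ≈ 36.107
Gain = 20 log₁₀(36.107) ≈ 31.15 dB
∠L = 19.62° − 53.32° = -33.70°

At s = jω = j2550:
zero (s+500): 500 + j2550 → |·| = √(500²+2550²) = √6752500 ≈ 2598.6, ∠ = arctan(2550/500) ≈ 78.91°
zero (s+685): 685 + j2550 → |·| = √(685²+2550²) = √6971725 ≈ 2640.4, ∠ = arctan(2550/685) ≈ 74.96°
pole (s+100): 100 + j2550 → |·| = √(100²+2550²) = √6512500 ≈ 2552, ∠ = arctan(2550/100) ≈ 87.75°
pole (s+684): 684 + j2550 → |·| = √(684²+2550²) = √6970356 ≈ 2640.1, ∠ = arctan(2550/684) ≈ 74.98°
|L| = 10 · 6.8613e+06 / 6.7375e+06 ≈ 10.184
Gain = 20 log₁₀(10.184) ≈ 20.16 dB
∠L = 153.87° − 162.73° = -8.86°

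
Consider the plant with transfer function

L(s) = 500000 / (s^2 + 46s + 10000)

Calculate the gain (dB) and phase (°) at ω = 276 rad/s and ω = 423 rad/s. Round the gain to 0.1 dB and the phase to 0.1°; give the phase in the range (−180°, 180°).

ω = 276: 17.4 dB, -169.1°; ω = 423: 9.4 dB, -173.4°

At s = jω = j276:
quadratic: (j276)² + 46·j276 + 10000 = -66176 + j12696 → |·| ≈ 67383, ∠ ≈ 169.14°
|L| = 500000 / 67383 ≈ 7.4203
Gain = 20 log₁₀(7.4203) ≈ 17.41 dB
∠L = 0.00° − 169.14° = -169.14°

At s = jω = j423:
quadratic: (j423)² + 46·j423 + 10000 = -168929 + j19458 → |·| ≈ 1.7005e+05, ∠ ≈ 173.43°
|L| = 500000 / 1.7005e+05 ≈ 2.9403
Gain = 20 log₁₀(2.9403) ≈ 9.37 dB
∠L = 0.00° − 173.43° = -173.43°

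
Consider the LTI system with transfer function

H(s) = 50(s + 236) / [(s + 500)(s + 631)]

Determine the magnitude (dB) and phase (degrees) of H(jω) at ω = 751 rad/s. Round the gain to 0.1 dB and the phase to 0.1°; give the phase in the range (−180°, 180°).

-27.0 dB, -33.8°

At s = jω = j751:
zero (s+236): 236 + j751 → |·| = √(236²+751²) = √619697 ≈ 787.21, ∠ = arctan(751/236) ≈ 72.55°
pole (s+500): 500 + j751 → |·| = √(500²+751²) = √814001 ≈ 902.22, ∠ = arctan(751/500) ≈ 56.35°
pole (s+631): 631 + j751 → |·| = √(631²+751²) = √962162 ≈ 980.9, ∠ = arctan(751/631) ≈ 49.96°
|H| = 50 · 787.21 / 8.8499e+05 ≈ 0.044476
Gain = 20 log₁₀(0.044476) ≈ -27.04 dB
∠H = 72.55° − 106.31° = -33.76°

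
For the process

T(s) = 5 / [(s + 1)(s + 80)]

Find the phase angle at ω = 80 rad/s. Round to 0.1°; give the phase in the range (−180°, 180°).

At s = jω = j80:
pole (s+1): 1 + j80 → |·| = √(1²+80²) = √6401 ≈ 80.006, ∠ = arctan(80/1) ≈ 89.28°
pole (s+80): 80 + j80 → |·| = √(80²+80²) = √12800 ≈ 113.14, ∠ = arctan(80/80) ≈ 45.00°
∠T = 0.00° − 134.28° = -134.28°

-134.3°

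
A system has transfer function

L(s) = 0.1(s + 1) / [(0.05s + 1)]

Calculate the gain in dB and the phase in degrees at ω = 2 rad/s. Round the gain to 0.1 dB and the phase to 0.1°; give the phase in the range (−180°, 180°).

-13.1 dB, 57.7°

At ω = 2 rad/s:
zero (1 + j2·1) = 1 + j2 → |·| ≈ 2.2361, ∠ ≈ 63.43°
pole (1 + j2·0.05) = 1 + j0.1 → |·| ≈ 1.005, ∠ ≈ 5.71°
|L| = 0.1 · 2.2361 / (1.005) ≈ 0.2225
Gain = 20 log₁₀(0.2225) ≈ -13.05 dB
∠L = (63.43°) − (5.71°) = 57.72°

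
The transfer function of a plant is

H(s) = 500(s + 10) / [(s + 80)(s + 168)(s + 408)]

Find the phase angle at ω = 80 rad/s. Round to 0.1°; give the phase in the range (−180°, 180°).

1.3°

At s = jω = j80:
zero (s+10): 10 + j80 → |·| = √(10²+80²) = √6500 ≈ 80.623, ∠ = arctan(80/10) ≈ 82.87°
pole (s+80): 80 + j80 → |·| = √(80²+80²) = √12800 ≈ 113.14, ∠ = arctan(80/80) ≈ 45.00°
pole (s+168): 168 + j80 → |·| = √(168²+80²) = √34624 ≈ 186.08, ∠ = arctan(80/168) ≈ 25.46°
pole (s+408): 408 + j80 → |·| = √(408²+80²) = √172864 ≈ 415.77, ∠ = arctan(80/408) ≈ 11.09°
∠H = 82.87° − 81.55° = 1.32°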